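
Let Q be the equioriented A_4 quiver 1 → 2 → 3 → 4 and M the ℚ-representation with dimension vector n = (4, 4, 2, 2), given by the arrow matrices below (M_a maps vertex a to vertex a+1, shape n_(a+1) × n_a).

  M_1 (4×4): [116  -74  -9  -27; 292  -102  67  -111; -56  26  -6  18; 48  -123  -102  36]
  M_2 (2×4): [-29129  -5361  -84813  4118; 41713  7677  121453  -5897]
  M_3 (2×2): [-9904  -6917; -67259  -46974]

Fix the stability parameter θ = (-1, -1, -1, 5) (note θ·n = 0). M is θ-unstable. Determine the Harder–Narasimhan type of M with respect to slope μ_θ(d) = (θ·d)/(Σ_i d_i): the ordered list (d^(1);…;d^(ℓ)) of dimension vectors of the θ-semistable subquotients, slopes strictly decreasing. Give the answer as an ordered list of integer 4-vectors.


Interval decomposition of M: I[1,1]^2, I[1,2], I[1,4], I[2,2], I[2,4].
HN type (ℓ=2): μ^(1)=5; μ^(2)=-1

((0, 0, 0, 2); (4, 4, 2, 0))


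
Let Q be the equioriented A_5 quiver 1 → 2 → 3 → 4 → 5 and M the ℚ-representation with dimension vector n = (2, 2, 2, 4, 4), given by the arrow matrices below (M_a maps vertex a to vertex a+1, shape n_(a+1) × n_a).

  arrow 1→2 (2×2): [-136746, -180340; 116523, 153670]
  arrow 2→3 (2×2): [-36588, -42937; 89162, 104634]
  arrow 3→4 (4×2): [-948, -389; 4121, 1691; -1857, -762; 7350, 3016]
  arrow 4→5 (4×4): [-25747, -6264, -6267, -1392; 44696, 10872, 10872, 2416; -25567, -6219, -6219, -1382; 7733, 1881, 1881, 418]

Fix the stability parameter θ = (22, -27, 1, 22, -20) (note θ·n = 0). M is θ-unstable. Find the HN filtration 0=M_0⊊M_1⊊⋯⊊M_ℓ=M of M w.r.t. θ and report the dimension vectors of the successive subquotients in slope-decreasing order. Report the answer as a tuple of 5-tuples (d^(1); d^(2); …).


Interval decomposition of M: I[1,1], I[1,5], I[2,4], I[4,4], I[4,5], I[5,5]^2.
HN type (ℓ=5): μ^(1)=22; μ^(2)=1; μ^(3)=-5/2; μ^(4)=-20; μ^(5)=-27

((1, 0, 0, 2, 0); (0, 0, 2, 2, 2); (1, 1, 0, 0, 0); (0, 0, 0, 0, 2); (0, 1, 0, 0, 0))


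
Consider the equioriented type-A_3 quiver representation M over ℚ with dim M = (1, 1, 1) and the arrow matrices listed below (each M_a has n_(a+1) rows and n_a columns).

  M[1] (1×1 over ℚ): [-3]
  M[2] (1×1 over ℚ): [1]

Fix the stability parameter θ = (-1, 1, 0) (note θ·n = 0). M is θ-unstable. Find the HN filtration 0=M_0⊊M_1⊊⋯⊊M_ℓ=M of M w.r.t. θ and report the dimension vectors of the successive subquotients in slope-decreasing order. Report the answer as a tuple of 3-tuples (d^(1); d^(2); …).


Interval decomposition of M: I[1,3].
HN type (ℓ=2): μ^(1)=1/2; μ^(2)=-1

((0, 1, 1); (1, 0, 0))


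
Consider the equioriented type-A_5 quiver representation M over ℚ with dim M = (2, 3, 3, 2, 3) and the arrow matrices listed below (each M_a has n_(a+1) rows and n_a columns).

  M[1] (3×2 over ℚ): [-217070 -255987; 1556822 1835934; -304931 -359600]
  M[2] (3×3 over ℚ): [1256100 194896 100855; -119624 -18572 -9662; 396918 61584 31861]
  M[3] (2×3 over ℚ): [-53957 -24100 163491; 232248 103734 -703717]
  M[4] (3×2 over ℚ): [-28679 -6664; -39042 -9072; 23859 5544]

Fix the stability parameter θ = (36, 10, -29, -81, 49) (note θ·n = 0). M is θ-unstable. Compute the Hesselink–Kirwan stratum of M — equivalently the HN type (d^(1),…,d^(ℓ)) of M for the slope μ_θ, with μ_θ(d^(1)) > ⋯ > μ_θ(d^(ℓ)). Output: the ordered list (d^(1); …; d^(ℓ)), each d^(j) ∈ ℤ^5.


Interval decomposition of M: I[1,4], I[1,5], I[2,3], I[5,5]^2.
HN type (ℓ=3): μ^(1)=49; μ^(2)=-19/2; μ^(3)=-16

((0, 0, 0, 0, 3); (0, 1, 1, 0, 0); (2, 2, 2, 2, 0))


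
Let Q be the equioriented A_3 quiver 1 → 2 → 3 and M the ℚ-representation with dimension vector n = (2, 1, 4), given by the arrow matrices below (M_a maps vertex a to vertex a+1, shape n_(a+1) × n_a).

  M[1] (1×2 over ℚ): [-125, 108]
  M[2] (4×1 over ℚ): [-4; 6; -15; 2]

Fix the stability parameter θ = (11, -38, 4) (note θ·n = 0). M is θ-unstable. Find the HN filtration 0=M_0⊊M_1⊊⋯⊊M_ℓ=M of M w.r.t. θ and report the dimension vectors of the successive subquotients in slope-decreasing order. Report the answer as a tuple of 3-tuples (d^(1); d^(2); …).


Via rank(M_{q-1}∘⋯∘M_p): M ≅ I[1,1], I[1,3], I[3,3]^3.
μ_θ-semistable layers: μ^(1)=11; μ^(2)=4; μ^(3)=-27/2

((1, 0, 0); (0, 0, 4); (1, 1, 0))


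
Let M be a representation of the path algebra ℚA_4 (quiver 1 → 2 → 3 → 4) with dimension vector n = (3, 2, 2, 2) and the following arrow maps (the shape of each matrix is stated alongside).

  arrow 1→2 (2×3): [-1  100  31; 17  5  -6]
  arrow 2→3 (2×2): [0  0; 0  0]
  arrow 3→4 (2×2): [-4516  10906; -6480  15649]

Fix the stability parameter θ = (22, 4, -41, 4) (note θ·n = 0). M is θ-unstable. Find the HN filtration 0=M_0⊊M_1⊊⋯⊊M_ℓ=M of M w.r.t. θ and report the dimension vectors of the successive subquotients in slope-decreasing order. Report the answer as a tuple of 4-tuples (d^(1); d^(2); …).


Barcode: M ≅ I[1,1], I[1,2]^2, I[3,4]^2. HN layers by μ_θ (4 steps, strictly decreasing):
  μ^(1)=22; μ^(2)=13; μ^(3)=4; μ^(4)=-41

((1, 0, 0, 0); (2, 2, 0, 0); (0, 0, 0, 2); (0, 0, 2, 0))


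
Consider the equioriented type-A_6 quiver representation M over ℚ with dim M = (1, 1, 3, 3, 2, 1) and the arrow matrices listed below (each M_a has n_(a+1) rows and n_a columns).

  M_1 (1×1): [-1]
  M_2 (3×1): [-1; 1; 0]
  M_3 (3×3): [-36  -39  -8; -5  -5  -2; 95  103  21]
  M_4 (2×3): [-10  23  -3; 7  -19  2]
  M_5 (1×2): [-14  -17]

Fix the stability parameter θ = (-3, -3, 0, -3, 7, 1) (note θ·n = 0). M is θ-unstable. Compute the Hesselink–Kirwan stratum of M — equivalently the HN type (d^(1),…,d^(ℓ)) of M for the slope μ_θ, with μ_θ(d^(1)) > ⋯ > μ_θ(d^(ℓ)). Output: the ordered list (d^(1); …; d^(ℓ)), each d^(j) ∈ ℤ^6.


Interval decomposition of M: I[1,6], I[3,4], I[3,5].
HN type (ℓ=4): μ^(1)=7; μ^(2)=4; μ^(3)=-3/2; μ^(4)=-3

((0, 0, 0, 0, 1, 0); (0, 0, 0, 0, 1, 1); (0, 0, 3, 3, 0, 0); (1, 1, 0, 0, 0, 0))


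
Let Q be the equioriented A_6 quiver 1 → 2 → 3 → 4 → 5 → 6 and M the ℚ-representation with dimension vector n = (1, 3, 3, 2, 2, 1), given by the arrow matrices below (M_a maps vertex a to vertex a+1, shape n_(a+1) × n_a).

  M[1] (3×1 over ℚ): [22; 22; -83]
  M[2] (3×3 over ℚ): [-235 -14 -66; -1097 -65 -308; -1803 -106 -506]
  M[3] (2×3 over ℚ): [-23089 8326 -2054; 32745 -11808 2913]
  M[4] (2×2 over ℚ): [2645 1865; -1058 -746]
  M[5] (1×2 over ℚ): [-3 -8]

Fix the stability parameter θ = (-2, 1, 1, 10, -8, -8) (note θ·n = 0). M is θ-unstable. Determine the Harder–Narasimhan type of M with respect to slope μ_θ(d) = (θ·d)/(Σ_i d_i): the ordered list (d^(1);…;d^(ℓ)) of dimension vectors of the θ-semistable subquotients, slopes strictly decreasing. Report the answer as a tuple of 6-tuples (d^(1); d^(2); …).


Barcode: M ≅ I[1,2], I[2,3], I[2,6], I[3,4], I[5,5]. HN layers by μ_θ (5 steps, strictly decreasing):
  μ^(1)=10; μ^(2)=1; μ^(3)=-4/5; μ^(4)=-2; μ^(5)=-8

((0, 0, 0, 1, 0, 0); (0, 2, 2, 0, 0, 0); (0, 1, 1, 1, 1, 1); (1, 0, 0, 0, 0, 0); (0, 0, 0, 0, 1, 0))


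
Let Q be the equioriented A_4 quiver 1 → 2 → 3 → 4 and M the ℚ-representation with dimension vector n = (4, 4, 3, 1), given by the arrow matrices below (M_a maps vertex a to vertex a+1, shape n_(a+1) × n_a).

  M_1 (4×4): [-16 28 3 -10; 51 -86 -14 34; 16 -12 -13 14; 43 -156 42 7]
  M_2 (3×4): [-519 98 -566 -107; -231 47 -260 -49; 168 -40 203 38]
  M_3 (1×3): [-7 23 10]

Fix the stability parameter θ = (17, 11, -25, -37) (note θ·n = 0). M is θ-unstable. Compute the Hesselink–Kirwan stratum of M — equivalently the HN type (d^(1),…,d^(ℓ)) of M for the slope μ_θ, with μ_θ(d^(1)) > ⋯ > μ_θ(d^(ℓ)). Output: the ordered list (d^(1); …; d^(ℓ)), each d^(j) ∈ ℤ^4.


Interval decomposition of M: I[1,2], I[1,3]^2, I[1,4].
HN type (ℓ=3): μ^(1)=14; μ^(2)=1; μ^(3)=-17/2

((1, 1, 0, 0); (2, 2, 2, 0); (1, 1, 1, 1))


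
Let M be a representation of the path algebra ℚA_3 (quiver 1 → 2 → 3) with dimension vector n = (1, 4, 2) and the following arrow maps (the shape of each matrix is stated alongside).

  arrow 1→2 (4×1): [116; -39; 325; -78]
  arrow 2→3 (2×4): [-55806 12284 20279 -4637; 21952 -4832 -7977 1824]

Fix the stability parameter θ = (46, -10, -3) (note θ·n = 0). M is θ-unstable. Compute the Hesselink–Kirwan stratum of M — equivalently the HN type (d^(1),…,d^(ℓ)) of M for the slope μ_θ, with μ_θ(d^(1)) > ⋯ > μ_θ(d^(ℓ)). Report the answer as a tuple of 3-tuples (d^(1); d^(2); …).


Barcode: M ≅ I[1,3], I[2,2]^2, I[2,3]. HN layers by μ_θ (3 steps, strictly decreasing):
  μ^(1)=11; μ^(2)=-3; μ^(3)=-10

((1, 1, 1); (0, 0, 1); (0, 3, 0))


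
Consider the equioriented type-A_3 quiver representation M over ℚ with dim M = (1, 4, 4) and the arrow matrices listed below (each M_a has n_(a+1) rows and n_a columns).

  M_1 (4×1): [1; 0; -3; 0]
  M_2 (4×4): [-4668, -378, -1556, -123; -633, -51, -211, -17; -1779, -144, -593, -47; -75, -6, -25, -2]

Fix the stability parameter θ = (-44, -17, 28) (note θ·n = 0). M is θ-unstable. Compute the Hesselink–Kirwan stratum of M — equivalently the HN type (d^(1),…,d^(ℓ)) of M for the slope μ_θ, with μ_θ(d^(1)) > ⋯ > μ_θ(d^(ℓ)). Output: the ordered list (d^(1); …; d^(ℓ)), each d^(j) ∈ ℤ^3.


Barcode: M ≅ I[1,2], I[2,3]^3, I[3,3]. HN layers by μ_θ (3 steps, strictly decreasing):
  μ^(1)=28; μ^(2)=-17; μ^(3)=-44

((0, 0, 4); (0, 4, 0); (1, 0, 0))


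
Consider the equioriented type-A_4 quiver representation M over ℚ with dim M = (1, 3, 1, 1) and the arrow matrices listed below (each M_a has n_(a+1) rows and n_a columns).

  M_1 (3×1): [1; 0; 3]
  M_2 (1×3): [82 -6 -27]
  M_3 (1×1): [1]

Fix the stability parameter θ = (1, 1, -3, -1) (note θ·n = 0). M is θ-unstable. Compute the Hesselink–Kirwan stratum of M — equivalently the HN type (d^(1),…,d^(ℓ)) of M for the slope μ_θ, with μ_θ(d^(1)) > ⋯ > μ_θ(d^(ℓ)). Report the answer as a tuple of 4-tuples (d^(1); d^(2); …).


Via rank(M_{q-1}∘⋯∘M_p): M ≅ I[1,4], I[2,2]^2.
μ_θ-semistable layers: μ^(1)=1; μ^(2)=-1/2

((0, 2, 0, 0); (1, 1, 1, 1))


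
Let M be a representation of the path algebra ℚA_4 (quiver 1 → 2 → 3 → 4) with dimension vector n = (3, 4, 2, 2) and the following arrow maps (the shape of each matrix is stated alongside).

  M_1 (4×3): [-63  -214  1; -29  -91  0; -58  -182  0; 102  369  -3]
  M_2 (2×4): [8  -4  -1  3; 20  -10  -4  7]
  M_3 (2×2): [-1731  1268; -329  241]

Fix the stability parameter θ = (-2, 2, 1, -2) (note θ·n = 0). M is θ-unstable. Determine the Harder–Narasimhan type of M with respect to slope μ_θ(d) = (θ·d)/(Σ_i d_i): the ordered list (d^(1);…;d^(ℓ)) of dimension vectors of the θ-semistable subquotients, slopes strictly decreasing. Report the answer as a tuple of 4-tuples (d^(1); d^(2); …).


Interval decomposition of M: I[1,1], I[1,2], I[1,4], I[2,2], I[2,4].
HN type (ℓ=3): μ^(1)=2; μ^(2)=1/3; μ^(3)=-2

((0, 2, 0, 0); (0, 2, 2, 2); (3, 0, 0, 0))


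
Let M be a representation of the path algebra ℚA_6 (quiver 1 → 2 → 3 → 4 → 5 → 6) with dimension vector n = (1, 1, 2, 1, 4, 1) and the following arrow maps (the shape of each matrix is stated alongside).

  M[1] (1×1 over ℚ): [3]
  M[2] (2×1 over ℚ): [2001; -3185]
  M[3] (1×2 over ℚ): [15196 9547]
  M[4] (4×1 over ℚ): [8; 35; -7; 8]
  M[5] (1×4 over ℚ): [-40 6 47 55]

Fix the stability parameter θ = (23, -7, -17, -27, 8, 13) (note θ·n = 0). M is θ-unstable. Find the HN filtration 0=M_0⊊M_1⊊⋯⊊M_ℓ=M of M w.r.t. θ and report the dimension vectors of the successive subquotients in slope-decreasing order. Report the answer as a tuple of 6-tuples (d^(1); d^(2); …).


Interval decomposition of M: I[1,6], I[3,3], I[5,5]^3.
HN type (ℓ=4): μ^(1)=13; μ^(2)=8; μ^(3)=-7; μ^(4)=-17

((0, 0, 0, 0, 0, 1); (0, 0, 0, 0, 4, 0); (1, 1, 1, 1, 0, 0); (0, 0, 1, 0, 0, 0))


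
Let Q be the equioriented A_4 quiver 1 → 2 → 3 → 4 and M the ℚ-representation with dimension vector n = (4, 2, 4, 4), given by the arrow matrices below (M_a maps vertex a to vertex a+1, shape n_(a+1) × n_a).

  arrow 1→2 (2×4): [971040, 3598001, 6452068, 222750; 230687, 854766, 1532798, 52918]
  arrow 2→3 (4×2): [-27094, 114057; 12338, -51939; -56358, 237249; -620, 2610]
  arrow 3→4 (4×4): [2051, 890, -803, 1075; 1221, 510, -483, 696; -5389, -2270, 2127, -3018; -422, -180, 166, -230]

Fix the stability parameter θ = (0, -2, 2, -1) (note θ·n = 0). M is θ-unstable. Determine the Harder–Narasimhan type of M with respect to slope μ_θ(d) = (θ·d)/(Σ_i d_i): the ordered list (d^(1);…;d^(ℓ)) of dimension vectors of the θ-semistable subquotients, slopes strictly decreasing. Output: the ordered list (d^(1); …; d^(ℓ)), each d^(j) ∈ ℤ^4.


Via rank(M_{q-1}∘⋯∘M_p): M ≅ I[1,1]^2, I[1,2], I[1,3], I[3,3], I[3,4]^2, I[4,4]^2.
μ_θ-semistable layers: μ^(1)=2; μ^(2)=1/2; μ^(3)=0; μ^(4)=-1

((0, 0, 2, 0); (0, 0, 2, 2); (2, 0, 0, 0); (2, 2, 0, 2))


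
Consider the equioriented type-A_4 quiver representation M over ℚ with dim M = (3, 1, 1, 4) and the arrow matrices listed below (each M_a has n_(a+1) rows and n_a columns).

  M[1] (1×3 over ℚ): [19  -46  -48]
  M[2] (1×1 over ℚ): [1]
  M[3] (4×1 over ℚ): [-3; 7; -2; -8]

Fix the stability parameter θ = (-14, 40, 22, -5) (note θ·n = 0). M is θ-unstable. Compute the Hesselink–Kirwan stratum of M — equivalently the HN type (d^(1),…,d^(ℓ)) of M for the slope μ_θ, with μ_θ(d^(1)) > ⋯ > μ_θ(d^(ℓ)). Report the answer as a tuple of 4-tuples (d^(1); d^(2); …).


Interval decomposition of M: I[1,1]^2, I[1,4], I[4,4]^3.
HN type (ℓ=3): μ^(1)=19; μ^(2)=-5; μ^(3)=-14

((0, 1, 1, 1); (0, 0, 0, 3); (3, 0, 0, 0))


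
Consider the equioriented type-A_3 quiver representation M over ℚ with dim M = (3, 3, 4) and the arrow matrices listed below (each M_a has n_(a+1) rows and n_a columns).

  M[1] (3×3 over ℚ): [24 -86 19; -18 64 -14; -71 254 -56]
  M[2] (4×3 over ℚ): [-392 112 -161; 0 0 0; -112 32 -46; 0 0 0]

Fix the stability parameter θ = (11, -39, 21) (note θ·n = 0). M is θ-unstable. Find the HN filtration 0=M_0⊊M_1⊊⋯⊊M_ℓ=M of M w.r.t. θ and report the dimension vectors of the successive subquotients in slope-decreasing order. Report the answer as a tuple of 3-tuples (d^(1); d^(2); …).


Barcode: M ≅ I[1,1], I[1,2], I[1,3], I[2,2], I[3,3]^3. HN layers by μ_θ (4 steps, strictly decreasing):
  μ^(1)=21; μ^(2)=11; μ^(3)=-14; μ^(4)=-39

((0, 0, 4); (1, 0, 0); (2, 2, 0); (0, 1, 0))


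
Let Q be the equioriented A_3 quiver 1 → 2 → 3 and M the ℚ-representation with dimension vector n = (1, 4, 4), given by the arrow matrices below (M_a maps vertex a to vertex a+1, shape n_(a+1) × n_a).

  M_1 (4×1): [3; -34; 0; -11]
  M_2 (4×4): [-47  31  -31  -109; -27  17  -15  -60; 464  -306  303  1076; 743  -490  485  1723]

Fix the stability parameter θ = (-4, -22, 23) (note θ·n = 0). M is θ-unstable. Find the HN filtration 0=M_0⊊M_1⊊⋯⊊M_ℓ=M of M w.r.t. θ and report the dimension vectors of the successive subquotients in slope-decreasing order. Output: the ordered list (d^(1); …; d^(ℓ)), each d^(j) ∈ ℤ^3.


Via rank(M_{q-1}∘⋯∘M_p): M ≅ I[1,3], I[2,3]^3.
μ_θ-semistable layers: μ^(1)=23; μ^(2)=-13; μ^(3)=-22

((0, 0, 4); (1, 1, 0); (0, 3, 0))


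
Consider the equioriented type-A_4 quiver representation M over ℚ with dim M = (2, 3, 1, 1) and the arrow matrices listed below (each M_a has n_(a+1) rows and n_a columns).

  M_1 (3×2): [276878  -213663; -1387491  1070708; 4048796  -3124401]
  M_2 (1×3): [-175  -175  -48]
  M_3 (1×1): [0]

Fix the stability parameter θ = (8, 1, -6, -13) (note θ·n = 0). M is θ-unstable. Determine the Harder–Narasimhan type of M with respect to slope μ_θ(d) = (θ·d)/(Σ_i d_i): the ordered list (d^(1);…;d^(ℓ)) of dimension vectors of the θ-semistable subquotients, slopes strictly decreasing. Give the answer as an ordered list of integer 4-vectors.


Via rank(M_{q-1}∘⋯∘M_p): M ≅ I[1,2], I[1,3], I[2,2], I[4,4].
μ_θ-semistable layers: μ^(1)=9/2; μ^(2)=1; μ^(3)=-13

((1, 1, 0, 0); (1, 2, 1, 0); (0, 0, 0, 1))


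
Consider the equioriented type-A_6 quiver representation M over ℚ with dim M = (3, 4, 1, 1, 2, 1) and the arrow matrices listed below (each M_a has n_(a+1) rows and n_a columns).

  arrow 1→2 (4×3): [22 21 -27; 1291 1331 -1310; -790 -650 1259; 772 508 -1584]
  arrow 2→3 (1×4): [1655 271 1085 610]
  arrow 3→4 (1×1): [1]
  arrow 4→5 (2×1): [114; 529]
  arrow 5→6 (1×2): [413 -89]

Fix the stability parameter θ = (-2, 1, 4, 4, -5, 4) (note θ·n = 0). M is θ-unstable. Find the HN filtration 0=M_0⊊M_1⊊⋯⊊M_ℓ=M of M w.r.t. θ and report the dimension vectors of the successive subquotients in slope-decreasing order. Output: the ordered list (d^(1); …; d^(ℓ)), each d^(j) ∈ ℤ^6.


Barcode: M ≅ I[1,2]^2, I[1,6], I[2,2], I[5,5]. HN layers by μ_θ (4 steps, strictly decreasing):
  μ^(1)=4; μ^(2)=1; μ^(3)=-2; μ^(4)=-5

((0, 0, 0, 0, 0, 1); (0, 4, 1, 1, 1, 0); (3, 0, 0, 0, 0, 0); (0, 0, 0, 0, 1, 0))


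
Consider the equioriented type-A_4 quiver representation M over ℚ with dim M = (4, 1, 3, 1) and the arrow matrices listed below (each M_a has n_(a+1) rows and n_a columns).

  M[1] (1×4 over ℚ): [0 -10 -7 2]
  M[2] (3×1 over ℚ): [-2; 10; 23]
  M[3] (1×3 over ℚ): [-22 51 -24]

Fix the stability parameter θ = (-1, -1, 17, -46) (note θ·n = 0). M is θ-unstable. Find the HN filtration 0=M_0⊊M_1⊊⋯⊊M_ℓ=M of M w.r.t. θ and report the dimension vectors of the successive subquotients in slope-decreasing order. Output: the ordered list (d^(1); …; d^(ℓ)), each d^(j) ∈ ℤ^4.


Interval decomposition of M: I[1,1]^3, I[1,4], I[3,3]^2.
HN type (ℓ=3): μ^(1)=17; μ^(2)=-1; μ^(3)=-31/4

((0, 0, 2, 0); (3, 0, 0, 0); (1, 1, 1, 1))


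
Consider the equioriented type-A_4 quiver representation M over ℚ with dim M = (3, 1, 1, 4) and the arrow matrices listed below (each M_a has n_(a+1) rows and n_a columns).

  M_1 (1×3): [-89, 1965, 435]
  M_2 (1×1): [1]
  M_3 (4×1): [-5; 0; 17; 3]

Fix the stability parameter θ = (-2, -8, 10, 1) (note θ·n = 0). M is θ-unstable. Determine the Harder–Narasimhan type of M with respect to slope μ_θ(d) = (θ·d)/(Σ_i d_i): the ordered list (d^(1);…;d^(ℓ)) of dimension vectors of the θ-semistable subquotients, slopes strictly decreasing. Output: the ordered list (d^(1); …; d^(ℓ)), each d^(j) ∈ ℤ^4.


Via rank(M_{q-1}∘⋯∘M_p): M ≅ I[1,1]^2, I[1,4], I[4,4]^3.
μ_θ-semistable layers: μ^(1)=11/2; μ^(2)=1; μ^(3)=-2; μ^(4)=-5

((0, 0, 1, 1); (0, 0, 0, 3); (2, 0, 0, 0); (1, 1, 0, 0))


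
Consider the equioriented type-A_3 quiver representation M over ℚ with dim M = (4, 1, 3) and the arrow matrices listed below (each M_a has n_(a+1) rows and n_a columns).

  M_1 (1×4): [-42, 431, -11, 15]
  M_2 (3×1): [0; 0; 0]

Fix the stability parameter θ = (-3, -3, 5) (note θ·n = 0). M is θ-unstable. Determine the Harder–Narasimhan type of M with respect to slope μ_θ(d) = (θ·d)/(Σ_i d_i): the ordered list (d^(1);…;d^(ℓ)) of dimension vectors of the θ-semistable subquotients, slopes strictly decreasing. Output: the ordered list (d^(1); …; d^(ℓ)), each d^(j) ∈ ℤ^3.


Via rank(M_{q-1}∘⋯∘M_p): M ≅ I[1,1]^3, I[1,2], I[3,3]^3.
μ_θ-semistable layers: μ^(1)=5; μ^(2)=-3

((0, 0, 3); (4, 1, 0))


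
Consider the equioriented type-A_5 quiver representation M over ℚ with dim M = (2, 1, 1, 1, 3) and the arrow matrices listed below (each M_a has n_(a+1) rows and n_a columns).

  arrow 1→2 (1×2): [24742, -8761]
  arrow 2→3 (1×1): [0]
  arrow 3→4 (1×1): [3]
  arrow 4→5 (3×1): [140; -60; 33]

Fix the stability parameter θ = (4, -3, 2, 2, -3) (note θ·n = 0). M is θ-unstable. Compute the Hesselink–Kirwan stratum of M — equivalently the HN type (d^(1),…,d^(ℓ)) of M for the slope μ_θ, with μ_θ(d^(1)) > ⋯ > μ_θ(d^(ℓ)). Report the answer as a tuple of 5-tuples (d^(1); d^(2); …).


Via rank(M_{q-1}∘⋯∘M_p): M ≅ I[1,1], I[1,2], I[3,5], I[5,5]^2.
μ_θ-semistable layers: μ^(1)=4; μ^(2)=1/2; μ^(3)=1/3; μ^(4)=-3

((1, 0, 0, 0, 0); (1, 1, 0, 0, 0); (0, 0, 1, 1, 1); (0, 0, 0, 0, 2))


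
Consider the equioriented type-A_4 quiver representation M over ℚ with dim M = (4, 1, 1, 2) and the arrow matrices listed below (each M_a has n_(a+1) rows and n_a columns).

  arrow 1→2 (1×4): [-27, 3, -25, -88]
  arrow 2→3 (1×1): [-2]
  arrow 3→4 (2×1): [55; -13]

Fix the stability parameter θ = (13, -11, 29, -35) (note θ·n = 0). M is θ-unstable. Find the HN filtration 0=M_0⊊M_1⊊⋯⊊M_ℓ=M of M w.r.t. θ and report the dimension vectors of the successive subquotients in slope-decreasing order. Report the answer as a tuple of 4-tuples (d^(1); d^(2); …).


Interval decomposition of M: I[1,1]^3, I[1,4], I[4,4].
HN type (ℓ=3): μ^(1)=13; μ^(2)=-1; μ^(3)=-35

((3, 0, 0, 0); (1, 1, 1, 1); (0, 0, 0, 1))


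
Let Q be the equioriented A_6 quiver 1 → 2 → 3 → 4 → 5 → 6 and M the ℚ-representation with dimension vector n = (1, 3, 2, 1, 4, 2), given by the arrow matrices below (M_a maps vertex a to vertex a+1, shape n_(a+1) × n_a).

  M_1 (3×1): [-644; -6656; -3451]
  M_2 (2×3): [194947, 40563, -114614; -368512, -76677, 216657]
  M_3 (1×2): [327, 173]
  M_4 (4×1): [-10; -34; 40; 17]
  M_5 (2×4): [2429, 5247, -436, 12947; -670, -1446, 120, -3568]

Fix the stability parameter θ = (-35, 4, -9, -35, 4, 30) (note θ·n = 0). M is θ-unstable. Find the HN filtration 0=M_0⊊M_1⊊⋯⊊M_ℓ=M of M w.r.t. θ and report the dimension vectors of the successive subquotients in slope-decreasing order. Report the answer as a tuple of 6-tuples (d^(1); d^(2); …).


Barcode: M ≅ I[1,6], I[2,2], I[2,3], I[5,5]^2, I[5,6]. HN layers by μ_θ (5 steps, strictly decreasing):
  μ^(1)=30; μ^(2)=4; μ^(3)=-5/2; μ^(4)=-40/3; μ^(5)=-35

((0, 0, 0, 0, 0, 2); (0, 1, 0, 0, 4, 0); (0, 1, 1, 0, 0, 0); (0, 1, 1, 1, 0, 0); (1, 0, 0, 0, 0, 0))


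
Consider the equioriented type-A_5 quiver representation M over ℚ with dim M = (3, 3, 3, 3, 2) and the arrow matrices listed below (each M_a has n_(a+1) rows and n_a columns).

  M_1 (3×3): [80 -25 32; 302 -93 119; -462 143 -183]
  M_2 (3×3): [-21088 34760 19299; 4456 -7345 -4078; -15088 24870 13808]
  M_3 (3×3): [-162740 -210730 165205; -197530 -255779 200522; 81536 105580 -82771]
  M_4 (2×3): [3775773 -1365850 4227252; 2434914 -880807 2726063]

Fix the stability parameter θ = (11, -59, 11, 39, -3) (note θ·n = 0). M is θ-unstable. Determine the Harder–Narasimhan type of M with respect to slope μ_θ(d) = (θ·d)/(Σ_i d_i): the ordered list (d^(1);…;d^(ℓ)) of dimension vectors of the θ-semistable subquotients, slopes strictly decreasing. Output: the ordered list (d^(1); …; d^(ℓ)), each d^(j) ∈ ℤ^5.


Via rank(M_{q-1}∘⋯∘M_p): M ≅ I[1,1], I[1,3], I[1,5], I[2,2], I[3,5], I[4,4].
μ_θ-semistable layers: μ^(1)=39; μ^(2)=18; μ^(3)=11; μ^(4)=-24; μ^(5)=-59

((0, 0, 0, 1, 0); (0, 0, 0, 2, 2); (1, 0, 3, 0, 0); (2, 2, 0, 0, 0); (0, 1, 0, 0, 0))


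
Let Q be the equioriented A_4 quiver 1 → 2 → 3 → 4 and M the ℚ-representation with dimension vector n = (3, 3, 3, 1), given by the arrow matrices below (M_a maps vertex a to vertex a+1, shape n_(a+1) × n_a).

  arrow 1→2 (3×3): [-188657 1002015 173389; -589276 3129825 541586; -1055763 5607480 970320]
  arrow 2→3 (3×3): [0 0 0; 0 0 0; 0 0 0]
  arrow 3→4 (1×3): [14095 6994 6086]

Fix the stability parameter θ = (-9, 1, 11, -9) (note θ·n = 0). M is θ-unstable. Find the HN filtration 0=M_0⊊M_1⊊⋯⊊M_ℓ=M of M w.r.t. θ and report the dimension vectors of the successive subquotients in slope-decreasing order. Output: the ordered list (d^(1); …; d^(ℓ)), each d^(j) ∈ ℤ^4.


Via rank(M_{q-1}∘⋯∘M_p): M ≅ I[1,2]^3, I[3,3]^2, I[3,4].
μ_θ-semistable layers: μ^(1)=11; μ^(2)=1; μ^(3)=-9

((0, 0, 2, 0); (0, 3, 1, 1); (3, 0, 0, 0))


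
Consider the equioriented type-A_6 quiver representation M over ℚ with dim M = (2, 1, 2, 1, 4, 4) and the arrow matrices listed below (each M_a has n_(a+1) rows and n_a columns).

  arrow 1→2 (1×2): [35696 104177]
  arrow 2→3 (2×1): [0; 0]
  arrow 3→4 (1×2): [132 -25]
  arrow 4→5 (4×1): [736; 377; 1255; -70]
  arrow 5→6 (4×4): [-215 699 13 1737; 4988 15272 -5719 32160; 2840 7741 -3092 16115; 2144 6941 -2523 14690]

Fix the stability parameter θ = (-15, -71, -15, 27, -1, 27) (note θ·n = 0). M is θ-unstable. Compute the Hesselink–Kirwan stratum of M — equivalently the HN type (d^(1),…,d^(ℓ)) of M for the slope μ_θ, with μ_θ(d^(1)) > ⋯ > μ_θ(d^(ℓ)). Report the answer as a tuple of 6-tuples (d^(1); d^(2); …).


Barcode: M ≅ I[1,1], I[1,2], I[3,3], I[3,6], I[5,6]^3. HN layers by μ_θ (5 steps, strictly decreasing):
  μ^(1)=27; μ^(2)=13; μ^(3)=-1; μ^(4)=-15; μ^(5)=-43

((0, 0, 0, 0, 0, 4); (0, 0, 0, 1, 1, 0); (0, 0, 0, 0, 3, 0); (1, 0, 2, 0, 0, 0); (1, 1, 0, 0, 0, 0))


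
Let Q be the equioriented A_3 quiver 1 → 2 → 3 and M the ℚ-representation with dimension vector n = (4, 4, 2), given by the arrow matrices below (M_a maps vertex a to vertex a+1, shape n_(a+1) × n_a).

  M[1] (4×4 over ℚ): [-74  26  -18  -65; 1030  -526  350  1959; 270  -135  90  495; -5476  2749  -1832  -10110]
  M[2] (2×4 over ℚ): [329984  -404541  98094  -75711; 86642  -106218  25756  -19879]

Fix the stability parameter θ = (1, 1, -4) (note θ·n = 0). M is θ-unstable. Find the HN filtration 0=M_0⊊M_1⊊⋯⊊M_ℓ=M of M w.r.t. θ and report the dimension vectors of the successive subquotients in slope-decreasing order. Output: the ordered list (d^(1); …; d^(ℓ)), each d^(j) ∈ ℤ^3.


Barcode: M ≅ I[1,1]^2, I[1,3]^2, I[2,2]^2. HN layers by μ_θ (2 steps, strictly decreasing):
  μ^(1)=1; μ^(2)=-2/3

((2, 2, 0); (2, 2, 2))


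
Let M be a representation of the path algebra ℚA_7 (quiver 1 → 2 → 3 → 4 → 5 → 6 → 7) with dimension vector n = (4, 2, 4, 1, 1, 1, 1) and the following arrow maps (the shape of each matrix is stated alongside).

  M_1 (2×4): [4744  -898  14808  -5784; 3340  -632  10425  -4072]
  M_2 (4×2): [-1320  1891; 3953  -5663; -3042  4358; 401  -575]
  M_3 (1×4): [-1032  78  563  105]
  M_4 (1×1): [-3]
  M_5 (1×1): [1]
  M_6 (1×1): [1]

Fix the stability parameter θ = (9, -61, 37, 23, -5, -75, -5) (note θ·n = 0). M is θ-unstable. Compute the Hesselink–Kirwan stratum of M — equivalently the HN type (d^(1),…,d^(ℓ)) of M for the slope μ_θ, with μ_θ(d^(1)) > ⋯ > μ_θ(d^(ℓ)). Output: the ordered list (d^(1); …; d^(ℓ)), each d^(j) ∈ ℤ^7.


Interval decomposition of M: I[1,1]^2, I[1,3], I[1,7], I[3,3]^2.
HN type (ℓ=4): μ^(1)=37; μ^(2)=9; μ^(3)=-5; μ^(4)=-26

((0, 0, 3, 0, 0, 0, 0); (2, 0, 0, 0, 0, 0, 0); (0, 0, 1, 1, 1, 1, 1); (2, 2, 0, 0, 0, 0, 0))


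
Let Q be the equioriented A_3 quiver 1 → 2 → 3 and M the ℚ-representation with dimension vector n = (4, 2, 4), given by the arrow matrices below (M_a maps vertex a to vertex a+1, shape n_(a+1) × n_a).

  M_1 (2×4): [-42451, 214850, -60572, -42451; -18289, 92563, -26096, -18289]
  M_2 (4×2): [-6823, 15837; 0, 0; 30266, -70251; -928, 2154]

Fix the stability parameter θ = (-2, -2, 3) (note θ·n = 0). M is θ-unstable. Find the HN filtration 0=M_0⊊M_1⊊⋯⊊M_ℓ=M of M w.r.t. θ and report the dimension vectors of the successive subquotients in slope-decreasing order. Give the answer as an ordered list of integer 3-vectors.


Interval decomposition of M: I[1,1]^2, I[1,3]^2, I[3,3]^2.
HN type (ℓ=2): μ^(1)=3; μ^(2)=-2

((0, 0, 4); (4, 2, 0))


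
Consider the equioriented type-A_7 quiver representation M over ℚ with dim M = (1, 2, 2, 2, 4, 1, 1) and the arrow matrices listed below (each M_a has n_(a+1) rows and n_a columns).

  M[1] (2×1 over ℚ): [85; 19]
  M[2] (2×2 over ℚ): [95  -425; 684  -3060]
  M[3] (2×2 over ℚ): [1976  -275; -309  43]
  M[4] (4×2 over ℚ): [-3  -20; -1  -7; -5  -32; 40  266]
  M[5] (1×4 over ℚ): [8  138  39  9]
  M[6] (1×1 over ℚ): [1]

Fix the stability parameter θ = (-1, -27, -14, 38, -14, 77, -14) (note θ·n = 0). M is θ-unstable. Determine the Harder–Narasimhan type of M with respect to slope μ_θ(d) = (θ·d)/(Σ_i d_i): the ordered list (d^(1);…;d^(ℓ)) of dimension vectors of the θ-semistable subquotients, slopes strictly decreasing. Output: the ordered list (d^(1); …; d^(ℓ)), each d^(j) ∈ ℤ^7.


Barcode: M ≅ I[1,2], I[2,5], I[3,7], I[5,5]^2. HN layers by μ_θ (4 steps, strictly decreasing):
  μ^(1)=63/2; μ^(2)=12; μ^(3)=-14; μ^(4)=-27

((0, 0, 0, 0, 0, 1, 1); (0, 0, 0, 2, 2, 0, 0); (1, 1, 2, 0, 2, 0, 0); (0, 1, 0, 0, 0, 0, 0))


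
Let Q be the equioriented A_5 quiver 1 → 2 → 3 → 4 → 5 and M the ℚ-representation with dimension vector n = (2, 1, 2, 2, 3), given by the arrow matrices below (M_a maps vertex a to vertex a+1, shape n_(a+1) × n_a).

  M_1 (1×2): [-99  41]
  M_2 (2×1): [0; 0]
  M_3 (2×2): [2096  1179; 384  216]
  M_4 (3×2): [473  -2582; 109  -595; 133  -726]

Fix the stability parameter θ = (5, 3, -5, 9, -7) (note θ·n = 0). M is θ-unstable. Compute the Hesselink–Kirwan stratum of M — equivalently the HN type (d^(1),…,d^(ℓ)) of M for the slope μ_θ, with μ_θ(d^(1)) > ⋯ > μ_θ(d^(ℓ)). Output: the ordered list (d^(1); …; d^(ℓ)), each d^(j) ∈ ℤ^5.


Interval decomposition of M: I[1,1], I[1,2], I[3,3], I[3,5], I[4,5], I[5,5].
HN type (ℓ=5): μ^(1)=5; μ^(2)=4; μ^(3)=1; μ^(4)=-5; μ^(5)=-7

((1, 0, 0, 0, 0); (1, 1, 0, 0, 0); (0, 0, 0, 2, 2); (0, 0, 2, 0, 0); (0, 0, 0, 0, 1))


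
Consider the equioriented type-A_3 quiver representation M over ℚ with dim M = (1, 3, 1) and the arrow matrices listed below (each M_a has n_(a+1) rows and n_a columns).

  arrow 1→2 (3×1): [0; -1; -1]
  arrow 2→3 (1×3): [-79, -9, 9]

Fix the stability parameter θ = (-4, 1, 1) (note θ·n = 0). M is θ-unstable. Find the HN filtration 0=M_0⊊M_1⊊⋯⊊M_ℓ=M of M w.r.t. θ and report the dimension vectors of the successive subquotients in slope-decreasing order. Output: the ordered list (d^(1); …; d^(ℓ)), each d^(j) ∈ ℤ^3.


Barcode: M ≅ I[1,2], I[2,2], I[2,3]. HN layers by μ_θ (2 steps, strictly decreasing):
  μ^(1)=1; μ^(2)=-4

((0, 3, 1); (1, 0, 0))


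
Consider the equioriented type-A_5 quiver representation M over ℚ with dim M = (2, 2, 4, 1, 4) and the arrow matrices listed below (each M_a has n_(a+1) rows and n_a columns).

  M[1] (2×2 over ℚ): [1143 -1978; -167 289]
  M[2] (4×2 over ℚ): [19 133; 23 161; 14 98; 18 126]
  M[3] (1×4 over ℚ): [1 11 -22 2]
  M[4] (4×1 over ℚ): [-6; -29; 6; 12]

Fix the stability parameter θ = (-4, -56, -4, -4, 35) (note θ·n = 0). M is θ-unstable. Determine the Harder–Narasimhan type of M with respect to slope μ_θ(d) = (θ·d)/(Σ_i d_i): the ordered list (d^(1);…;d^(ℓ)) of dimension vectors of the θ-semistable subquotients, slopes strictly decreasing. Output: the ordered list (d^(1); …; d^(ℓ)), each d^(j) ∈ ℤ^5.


Via rank(M_{q-1}∘⋯∘M_p): M ≅ I[1,2], I[1,3], I[3,3]^2, I[3,5], I[5,5]^3.
μ_θ-semistable layers: μ^(1)=35; μ^(2)=-4; μ^(3)=-30

((0, 0, 0, 0, 4); (0, 0, 4, 1, 0); (2, 2, 0, 0, 0))


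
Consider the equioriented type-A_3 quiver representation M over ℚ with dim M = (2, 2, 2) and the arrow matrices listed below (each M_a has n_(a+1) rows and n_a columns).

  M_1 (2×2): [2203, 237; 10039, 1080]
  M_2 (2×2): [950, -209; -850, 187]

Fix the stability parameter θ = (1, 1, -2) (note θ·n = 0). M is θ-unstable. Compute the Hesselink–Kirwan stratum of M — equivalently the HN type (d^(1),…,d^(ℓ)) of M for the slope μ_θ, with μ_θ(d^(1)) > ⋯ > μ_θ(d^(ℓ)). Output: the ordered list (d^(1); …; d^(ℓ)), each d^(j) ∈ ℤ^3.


Barcode: M ≅ I[1,2], I[1,3], I[3,3]. HN layers by μ_θ (3 steps, strictly decreasing):
  μ^(1)=1; μ^(2)=0; μ^(3)=-2

((1, 1, 0); (1, 1, 1); (0, 0, 1))


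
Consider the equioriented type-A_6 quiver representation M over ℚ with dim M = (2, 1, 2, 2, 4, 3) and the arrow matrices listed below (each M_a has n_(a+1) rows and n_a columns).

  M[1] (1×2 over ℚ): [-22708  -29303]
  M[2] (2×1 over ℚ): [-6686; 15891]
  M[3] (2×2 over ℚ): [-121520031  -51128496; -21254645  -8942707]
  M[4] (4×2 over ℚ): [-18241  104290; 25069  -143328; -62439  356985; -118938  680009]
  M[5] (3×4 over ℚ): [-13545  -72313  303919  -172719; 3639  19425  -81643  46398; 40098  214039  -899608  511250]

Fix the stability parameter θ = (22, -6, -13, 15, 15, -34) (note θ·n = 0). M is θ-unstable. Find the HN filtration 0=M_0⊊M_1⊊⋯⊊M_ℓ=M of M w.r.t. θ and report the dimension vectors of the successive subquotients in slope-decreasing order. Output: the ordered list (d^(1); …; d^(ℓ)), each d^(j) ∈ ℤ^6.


Interval decomposition of M: I[1,1], I[1,6], I[3,6], I[5,5], I[5,6].
HN type (ℓ=6): μ^(1)=22; μ^(2)=15; μ^(3)=-1/6; μ^(4)=-4/3; μ^(5)=-19/2; μ^(6)=-13

((1, 0, 0, 0, 0, 0); (0, 0, 0, 0, 1, 0); (1, 1, 1, 1, 1, 1); (0, 0, 0, 1, 1, 1); (0, 0, 0, 0, 1, 1); (0, 0, 1, 0, 0, 0))


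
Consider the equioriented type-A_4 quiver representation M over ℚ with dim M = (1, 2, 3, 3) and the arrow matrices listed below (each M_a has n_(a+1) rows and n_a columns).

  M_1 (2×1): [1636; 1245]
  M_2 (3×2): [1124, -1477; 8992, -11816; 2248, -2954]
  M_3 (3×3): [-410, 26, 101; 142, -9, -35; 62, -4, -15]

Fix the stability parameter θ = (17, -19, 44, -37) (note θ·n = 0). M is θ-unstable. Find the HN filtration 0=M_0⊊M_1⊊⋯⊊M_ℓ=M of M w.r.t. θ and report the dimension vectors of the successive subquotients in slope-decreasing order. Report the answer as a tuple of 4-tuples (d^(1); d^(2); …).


Barcode: M ≅ I[1,3], I[2,2], I[3,4]^2, I[4,4]. HN layers by μ_θ (5 steps, strictly decreasing):
  μ^(1)=44; μ^(2)=7/2; μ^(3)=-1; μ^(4)=-19; μ^(5)=-37

((0, 0, 1, 0); (0, 0, 2, 2); (1, 1, 0, 0); (0, 1, 0, 0); (0, 0, 0, 1))


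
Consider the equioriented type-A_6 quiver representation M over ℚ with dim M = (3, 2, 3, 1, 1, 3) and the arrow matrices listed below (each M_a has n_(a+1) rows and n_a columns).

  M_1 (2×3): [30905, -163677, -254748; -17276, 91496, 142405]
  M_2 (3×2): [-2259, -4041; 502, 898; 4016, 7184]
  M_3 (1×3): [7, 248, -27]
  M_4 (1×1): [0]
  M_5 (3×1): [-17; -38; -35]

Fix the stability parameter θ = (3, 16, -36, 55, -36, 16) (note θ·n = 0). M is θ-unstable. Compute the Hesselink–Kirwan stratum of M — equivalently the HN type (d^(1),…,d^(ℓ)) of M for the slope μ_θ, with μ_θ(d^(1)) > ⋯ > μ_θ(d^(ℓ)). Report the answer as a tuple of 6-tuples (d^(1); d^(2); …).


Via rank(M_{q-1}∘⋯∘M_p): M ≅ I[1,1], I[1,2], I[1,4], I[3,3]^2, I[5,6], I[6,6]^2.
μ_θ-semistable layers: μ^(1)=55; μ^(2)=16; μ^(3)=3; μ^(4)=-17/3; μ^(5)=-36

((0, 0, 0, 1, 0, 0); (0, 1, 0, 0, 0, 3); (2, 0, 0, 0, 0, 0); (1, 1, 1, 0, 0, 0); (0, 0, 2, 0, 1, 0))


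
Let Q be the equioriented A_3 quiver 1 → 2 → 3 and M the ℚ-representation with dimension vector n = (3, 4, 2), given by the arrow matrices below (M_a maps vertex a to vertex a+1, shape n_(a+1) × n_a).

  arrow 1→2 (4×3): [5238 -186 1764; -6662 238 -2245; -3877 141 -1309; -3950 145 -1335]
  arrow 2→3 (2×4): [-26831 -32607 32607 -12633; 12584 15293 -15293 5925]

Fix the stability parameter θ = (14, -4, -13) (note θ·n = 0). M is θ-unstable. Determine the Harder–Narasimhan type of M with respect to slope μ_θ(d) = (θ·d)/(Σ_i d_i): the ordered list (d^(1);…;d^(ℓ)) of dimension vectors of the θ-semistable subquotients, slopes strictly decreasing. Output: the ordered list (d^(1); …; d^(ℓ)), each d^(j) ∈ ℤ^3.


Barcode: M ≅ I[1,2]^2, I[1,3], I[2,3]. HN layers by μ_θ (3 steps, strictly decreasing):
  μ^(1)=5; μ^(2)=-1; μ^(3)=-17/2

((2, 2, 0); (1, 1, 1); (0, 1, 1))


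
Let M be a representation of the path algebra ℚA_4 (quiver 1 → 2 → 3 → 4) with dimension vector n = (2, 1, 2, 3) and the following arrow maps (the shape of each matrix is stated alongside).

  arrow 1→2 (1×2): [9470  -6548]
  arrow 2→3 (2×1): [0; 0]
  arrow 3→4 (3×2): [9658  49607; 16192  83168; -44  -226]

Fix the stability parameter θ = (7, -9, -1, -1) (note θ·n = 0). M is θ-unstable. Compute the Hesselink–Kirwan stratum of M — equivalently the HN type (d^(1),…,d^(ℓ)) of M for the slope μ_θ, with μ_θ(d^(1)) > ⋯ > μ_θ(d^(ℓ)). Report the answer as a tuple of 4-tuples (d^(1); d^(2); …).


Interval decomposition of M: I[1,1], I[1,2], I[3,3], I[3,4], I[4,4]^2.
HN type (ℓ=2): μ^(1)=7; μ^(2)=-1

((1, 0, 0, 0); (1, 1, 2, 3))


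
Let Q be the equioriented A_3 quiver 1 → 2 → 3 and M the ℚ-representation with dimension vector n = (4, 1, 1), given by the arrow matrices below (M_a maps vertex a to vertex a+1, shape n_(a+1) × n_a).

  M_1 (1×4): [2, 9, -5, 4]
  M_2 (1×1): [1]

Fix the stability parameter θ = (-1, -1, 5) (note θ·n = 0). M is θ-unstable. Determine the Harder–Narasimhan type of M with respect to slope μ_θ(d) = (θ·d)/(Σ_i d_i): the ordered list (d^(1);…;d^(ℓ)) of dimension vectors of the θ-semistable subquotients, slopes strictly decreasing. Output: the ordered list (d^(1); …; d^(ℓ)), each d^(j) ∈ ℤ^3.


Via rank(M_{q-1}∘⋯∘M_p): M ≅ I[1,1]^3, I[1,3].
μ_θ-semistable layers: μ^(1)=5; μ^(2)=-1

((0, 0, 1); (4, 1, 0))


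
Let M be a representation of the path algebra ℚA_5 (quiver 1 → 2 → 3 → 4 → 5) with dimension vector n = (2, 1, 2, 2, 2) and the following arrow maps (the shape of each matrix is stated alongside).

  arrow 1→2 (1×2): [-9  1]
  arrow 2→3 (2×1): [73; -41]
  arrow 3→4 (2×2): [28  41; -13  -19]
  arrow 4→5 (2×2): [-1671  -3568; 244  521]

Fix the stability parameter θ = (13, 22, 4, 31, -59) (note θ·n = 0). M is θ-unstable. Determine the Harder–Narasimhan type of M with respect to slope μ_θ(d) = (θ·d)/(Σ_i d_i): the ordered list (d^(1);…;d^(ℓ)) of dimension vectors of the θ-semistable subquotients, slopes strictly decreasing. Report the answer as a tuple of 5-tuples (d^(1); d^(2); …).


Via rank(M_{q-1}∘⋯∘M_p): M ≅ I[1,1], I[1,5], I[3,5].
μ_θ-semistable layers: μ^(1)=13; μ^(2)=11/5; μ^(3)=-8

((1, 0, 0, 0, 0); (1, 1, 1, 1, 1); (0, 0, 1, 1, 1))


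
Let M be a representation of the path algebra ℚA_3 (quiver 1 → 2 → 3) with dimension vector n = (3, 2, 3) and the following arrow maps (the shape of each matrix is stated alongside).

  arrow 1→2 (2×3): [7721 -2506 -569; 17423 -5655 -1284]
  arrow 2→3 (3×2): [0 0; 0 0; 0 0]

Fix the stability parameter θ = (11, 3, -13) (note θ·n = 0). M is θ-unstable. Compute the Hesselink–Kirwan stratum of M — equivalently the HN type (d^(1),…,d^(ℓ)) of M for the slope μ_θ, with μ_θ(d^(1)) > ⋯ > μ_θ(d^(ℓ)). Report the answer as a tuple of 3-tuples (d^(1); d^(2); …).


Via rank(M_{q-1}∘⋯∘M_p): M ≅ I[1,1], I[1,2]^2, I[3,3]^3.
μ_θ-semistable layers: μ^(1)=11; μ^(2)=7; μ^(3)=-13

((1, 0, 0); (2, 2, 0); (0, 0, 3))


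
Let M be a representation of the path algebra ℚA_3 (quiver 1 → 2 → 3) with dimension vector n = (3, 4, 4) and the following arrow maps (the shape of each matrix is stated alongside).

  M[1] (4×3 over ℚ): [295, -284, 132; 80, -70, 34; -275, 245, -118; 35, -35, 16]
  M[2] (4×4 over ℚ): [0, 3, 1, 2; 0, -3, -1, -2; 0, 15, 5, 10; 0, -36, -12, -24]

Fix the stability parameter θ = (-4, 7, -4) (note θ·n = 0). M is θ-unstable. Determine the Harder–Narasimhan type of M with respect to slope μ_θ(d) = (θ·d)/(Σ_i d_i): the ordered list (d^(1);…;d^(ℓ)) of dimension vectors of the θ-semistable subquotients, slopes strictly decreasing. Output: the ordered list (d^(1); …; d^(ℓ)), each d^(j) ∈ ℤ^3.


Via rank(M_{q-1}∘⋯∘M_p): M ≅ I[1,2]^2, I[1,3], I[2,2], I[3,3]^3.
μ_θ-semistable layers: μ^(1)=7; μ^(2)=3/2; μ^(3)=-4

((0, 3, 0); (0, 1, 1); (3, 0, 3))
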